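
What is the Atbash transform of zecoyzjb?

avxlbaqy

z(25) → a(0)
e(4) → v(21)
c(2) → x(23)
o(14) → l(11)
y(24) → b(1)
z(25) → a(0)
j(9) → q(16)
b(1) → y(24)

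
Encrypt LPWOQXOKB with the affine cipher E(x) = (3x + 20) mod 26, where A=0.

L(11): 3·11+20=53≡1 → B
P(15): 3·15+20=65≡13 → N
W(22): 3·22+20=86≡8 → I
O(14): 3·14+20=62≡10 → K
Q(16): 3·16+20=68≡16 → Q
X(23): 3·23+20=89≡11 → L
O(14): 3·14+20=62≡10 → K
K(10): 3·10+20=50≡24 → Y
B(1): 3·1+20=23 → X

BNIKQLKYX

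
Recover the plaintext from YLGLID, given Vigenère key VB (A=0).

Repeat the key across the ciphertext: VBVBVB
Y(24)−V(21): 3 → D
L(11)−B(1): 10 → K
G(6)−V(21): -15≡11 → L
L(11)−B(1): 10 → K
I(8)−V(21): -13≡13 → N
D(3)−B(1): 2 → C

DKLKNC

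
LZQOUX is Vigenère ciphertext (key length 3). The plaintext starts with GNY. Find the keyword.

FMS

Subtract each crib letter from the matching ciphertext letter (mod 26):
L(11)−G(6)=5 → F
Z(25)−N(13)=12 → M
Q(16)−Y(24)=-8≡18 → S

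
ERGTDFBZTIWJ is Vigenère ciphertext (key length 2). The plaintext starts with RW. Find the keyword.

Subtract each crib letter from the matching ciphertext letter (mod 26):
E(4)−R(17)=-13≡13 → N
R(17)−W(22)=-5≡21 → V

NV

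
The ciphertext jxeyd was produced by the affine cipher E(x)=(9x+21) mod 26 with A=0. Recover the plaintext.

qgbjy

The inverse of 9 mod 26 is 3, since 9·3=27≡1. Apply D(y)=3·(y−21) mod 26:
j(9): 3·(9−21)=-36≡16 → q
x(23): 3·(23−21)=6 → g
e(4): 3·(4−21)=-51≡1 → b
y(24): 3·(24−21)=9 → j
d(3): 3·(3−21)=-54≡24 → y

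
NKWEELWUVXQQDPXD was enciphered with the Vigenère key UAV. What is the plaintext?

Repeat the key across the ciphertext: UAVUAVUAVUAVUAVU
N(13)−U(20): -7≡19 → T
K(10)−A(0): 10 → K
W(22)−V(21): 1 → B
E(4)−U(20): -16≡10 → K
E(4)−A(0): 4 → E
L(11)−V(21): -10≡16 → Q
W(22)−U(20): 2 → C
U(20)−A(0): 20 → U
V(21)−V(21): 0 → A
X(23)−U(20): 3 → D
Q(16)−A(0): 16 → Q
Q(16)−V(21): -5≡21 → V
D(3)−U(20): -17≡9 → J
P(15)−A(0): 15 → P
X(23)−V(21): 2 → C
D(3)−U(20): -17≡9 → J

TKBKEQCUADQVJPCJ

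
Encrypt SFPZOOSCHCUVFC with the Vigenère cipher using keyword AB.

SGPAOPSDHDUWFD

Repeat the key across the message: ABABABABABABAB
S(18)+A(0): 18 → S
F(5)+B(1): 6 → G
P(15)+A(0): 15 → P
Z(25)+B(1): 26≡0 → A
O(14)+A(0): 14 → O
O(14)+B(1): 15 → P
S(18)+A(0): 18 → S
C(2)+B(1): 3 → D
H(7)+A(0): 7 → H
C(2)+B(1): 3 → D
U(20)+A(0): 20 → U
V(21)+B(1): 22 → W
F(5)+A(0): 5 → F
C(2)+B(1): 3 → D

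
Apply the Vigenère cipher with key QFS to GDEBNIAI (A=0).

WIWRSAQN

Repeat the key across the message: QFSQFSQF
G(6)+Q(16): 22 → W
D(3)+F(5): 8 → I
E(4)+S(18): 22 → W
B(1)+Q(16): 17 → R
N(13)+F(5): 18 → S
I(8)+S(18): 26≡0 → A
A(0)+Q(16): 16 → Q
I(8)+F(5): 13 → N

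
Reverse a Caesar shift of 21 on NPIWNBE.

N(13): 13−21=-8≡18 → S
P(15): 15−21=-6≡20 → U
I(8): 8−21=-13≡13 → N
W(22): 22−21=1 → B
N(13): 13−21=-8≡18 → S
B(1): 1−21=-20≡6 → G
E(4): 4−21=-17≡9 → J

SUNBSGJ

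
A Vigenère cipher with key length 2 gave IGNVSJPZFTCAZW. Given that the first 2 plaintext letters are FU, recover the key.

Subtract each crib letter from the matching ciphertext letter (mod 26):
I(8)−F(5)=3 → D
G(6)−U(20)=-14≡12 → M

DM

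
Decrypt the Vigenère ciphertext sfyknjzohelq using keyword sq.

apguvthypota

Repeat the key across the ciphertext: sqsqsqsqsqsq
s(18)−s(18): 0 → a
f(5)−q(16): -11≡15 → p
y(24)−s(18): 6 → g
k(10)−q(16): -6≡20 → u
n(13)−s(18): -5≡21 → v
j(9)−q(16): -7≡19 → t
z(25)−s(18): 7 → h
o(14)−q(16): -2≡24 → y
h(7)−s(18): -11≡15 → p
e(4)−q(16): -12≡14 → o
l(11)−s(18): -7≡19 → t
q(16)−q(16): 0 → a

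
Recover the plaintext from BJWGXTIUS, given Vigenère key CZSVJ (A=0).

ZKELORJCX

Repeat the key across the ciphertext: CZSVJCZSV
B(1)−C(2): -1≡25 → Z
J(9)−Z(25): -16≡10 → K
W(22)−S(18): 4 → E
G(6)−V(21): -15≡11 → L
X(23)−J(9): 14 → O
T(19)−C(2): 17 → R
I(8)−Z(25): -17≡9 → J
U(20)−S(18): 2 → C
S(18)−V(21): -3≡23 → X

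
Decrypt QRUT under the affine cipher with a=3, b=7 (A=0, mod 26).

The inverse of 3 mod 26 is 9, since 3·9=27≡1. Apply D(y)=9·(y−7) mod 26:
Q(16): 9·(16−7)=81≡3 → D
R(17): 9·(17−7)=90≡12 → M
U(20): 9·(20−7)=117≡13 → N
T(19): 9·(19−7)=108≡4 → E

DMNE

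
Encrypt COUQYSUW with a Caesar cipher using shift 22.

YKQMUOQS

C(2): 2+22=24 → Y
O(14): 14+22=36≡10 → K
U(20): 20+22=42≡16 → Q
Q(16): 16+22=38≡12 → M
Y(24): 24+22=46≡20 → U
S(18): 18+22=40≡14 → O
U(20): 20+22=42≡16 → Q
W(22): 22+22=44≡18 → S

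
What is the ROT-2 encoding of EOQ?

GQS

E(4): 4+2=6 → G
O(14): 14+2=16 → Q
Q(16): 16+2=18 → S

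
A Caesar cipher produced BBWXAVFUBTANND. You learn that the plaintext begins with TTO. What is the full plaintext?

TTOPSNXMTLSFFV

From the crib: B(1)−T(19)=-18≡8, so the shift is 8.
Subtract 8 from each ciphertext letter:
B(1): 1−8=-7≡19 → T
B(1): 1−8=-7≡19 → T
W(22): 22−8=14 → O
X(23): 23−8=15 → P
A(0): 0−8=-8≡18 → S
V(21): 21−8=13 → N
F(5): 5−8=-3≡23 → X
U(20): 20−8=12 → M
B(1): 1−8=-7≡19 → T
T(19): 19−8=11 → L
A(0): 0−8=-8≡18 → S
N(13): 13−8=5 → F
N(13): 13−8=5 → F
D(3): 3−8=-5≡21 → V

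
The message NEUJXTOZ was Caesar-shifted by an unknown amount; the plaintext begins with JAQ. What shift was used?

From the crib: N(13)−J(9)=4, so the shift is 4.

4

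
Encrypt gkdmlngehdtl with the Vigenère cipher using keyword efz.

Repeat the key across the message: efzefzefzefz
g(6)+e(4): 10 → k
k(10)+f(5): 15 → p
d(3)+z(25): 28≡2 → c
m(12)+e(4): 16 → q
l(11)+f(5): 16 → q
n(13)+z(25): 38≡12 → m
g(6)+e(4): 10 → k
e(4)+f(5): 9 → j
h(7)+z(25): 32≡6 → g
d(3)+e(4): 7 → h
t(19)+f(5): 24 → y
l(11)+z(25): 36≡10 → k

kpcqqmkjghyk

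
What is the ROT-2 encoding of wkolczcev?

w(22): 22+2=24 → y
k(10): 10+2=12 → m
o(14): 14+2=16 → q
l(11): 11+2=13 → n
c(2): 2+2=4 → e
z(25): 25+2=27≡1 → b
c(2): 2+2=4 → e
e(4): 4+2=6 → g
v(21): 21+2=23 → x

ymqnebegx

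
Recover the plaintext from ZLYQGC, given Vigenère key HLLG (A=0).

Repeat the key across the ciphertext: HLLGHL
Z(25)−H(7): 18 → S
L(11)−L(11): 0 → A
Y(24)−L(11): 13 → N
Q(16)−G(6): 10 → K
G(6)−H(7): -1≡25 → Z
C(2)−L(11): -9≡17 → R

SANKZR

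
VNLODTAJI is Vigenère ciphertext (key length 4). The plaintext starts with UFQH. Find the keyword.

Subtract each crib letter from the matching ciphertext letter (mod 26):
V(21)−U(20)=1 → B
N(13)−F(5)=8 → I
L(11)−Q(16)=-5≡21 → V
O(14)−H(7)=7 → H

BIVH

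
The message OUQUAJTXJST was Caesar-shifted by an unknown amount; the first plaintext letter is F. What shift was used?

From the crib: O(14)−F(5)=9, so the shift is 9.

9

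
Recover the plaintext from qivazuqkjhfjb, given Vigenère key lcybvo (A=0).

Repeat the key across the ciphertext: lcybvolcybvol
q(16)−l(11): 5 → f
i(8)−c(2): 6 → g
v(21)−y(24): -3≡23 → x
a(0)−b(1): -1≡25 → z
z(25)−v(21): 4 → e
u(20)−o(14): 6 → g
q(16)−l(11): 5 → f
k(10)−c(2): 8 → i
j(9)−y(24): -15≡11 → l
h(7)−b(1): 6 → g
f(5)−v(21): -16≡10 → k
j(9)−o(14): -5≡21 → v
b(1)−l(11): -10≡16 → q

fgxzegfilgkvq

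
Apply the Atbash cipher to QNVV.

Q(16) → J(9)
N(13) → M(12)
V(21) → E(4)
V(21) → E(4)

JMEE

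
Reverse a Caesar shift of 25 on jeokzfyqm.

j(9): 9−25=-16≡10 → k
e(4): 4−25=-21≡5 → f
o(14): 14−25=-11≡15 → p
k(10): 10−25=-15≡11 → l
z(25): 25−25=0 → a
f(5): 5−25=-20≡6 → g
y(24): 24−25=-1≡25 → z
q(16): 16−25=-9≡17 → r
m(12): 12−25=-13≡13 → n

kfplagzrn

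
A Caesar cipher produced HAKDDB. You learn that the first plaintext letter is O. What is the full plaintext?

From the crib: H(7)−O(14)=-7≡19, so the shift is 19.
Subtract 19 from each ciphertext letter:
H(7): 7−19=-12≡14 → O
A(0): 0−19=-19≡7 → H
K(10): 10−19=-9≡17 → R
D(3): 3−19=-16≡10 → K
D(3): 3−19=-16≡10 → K
B(1): 1−19=-18≡8 → I

OHRKKI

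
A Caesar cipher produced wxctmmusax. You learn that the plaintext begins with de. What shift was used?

19

From the crib: w(22)−d(3)=19, so the shift is 19.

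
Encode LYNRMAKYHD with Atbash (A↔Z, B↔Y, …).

OBMINZPBSW

L(11) → O(14)
Y(24) → B(1)
N(13) → M(12)
R(17) → I(8)
M(12) → N(13)
A(0) → Z(25)
K(10) → P(15)
Y(24) → B(1)
H(7) → S(18)
D(3) → W(22)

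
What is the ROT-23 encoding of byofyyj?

b(1): 1+23=24 → y
y(24): 24+23=47≡21 → v
o(14): 14+23=37≡11 → l
f(5): 5+23=28≡2 → c
y(24): 24+23=47≡21 → v
y(24): 24+23=47≡21 → v
j(9): 9+23=32≡6 → g

yvlcvvg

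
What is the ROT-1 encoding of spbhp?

s(18): 18+1=19 → t
p(15): 15+1=16 → q
b(1): 1+1=2 → c
h(7): 7+1=8 → i
p(15): 15+1=16 → q

tqciq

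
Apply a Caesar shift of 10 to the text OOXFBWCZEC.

YYHPLGMJOM

O(14): 14+10=24 → Y
O(14): 14+10=24 → Y
X(23): 23+10=33≡7 → H
F(5): 5+10=15 → P
B(1): 1+10=11 → L
W(22): 22+10=32≡6 → G
C(2): 2+10=12 → M
Z(25): 25+10=35≡9 → J
E(4): 4+10=14 → O
C(2): 2+10=12 → M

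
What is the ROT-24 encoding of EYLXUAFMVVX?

CWJVSYDKTTV

E(4): 4+24=28≡2 → C
Y(24): 24+24=48≡22 → W
L(11): 11+24=35≡9 → J
X(23): 23+24=47≡21 → V
U(20): 20+24=44≡18 → S
A(0): 0+24=24 → Y
F(5): 5+24=29≡3 → D
M(12): 12+24=36≡10 → K
V(21): 21+24=45≡19 → T
V(21): 21+24=45≡19 → T
X(23): 23+24=47≡21 → V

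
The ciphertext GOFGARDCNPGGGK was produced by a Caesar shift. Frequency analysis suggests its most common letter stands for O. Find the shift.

18

The most frequent ciphertext letter is G (appears 5 times).
G is position 6; O is position 14.
Shift = -8≡18.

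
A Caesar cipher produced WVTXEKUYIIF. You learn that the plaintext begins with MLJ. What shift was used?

From the crib: W(22)−M(12)=10, so the shift is 10.

10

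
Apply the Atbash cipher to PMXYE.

P(15) → K(10)
M(12) → N(13)
X(23) → C(2)
Y(24) → B(1)
E(4) → V(21)

KNCBV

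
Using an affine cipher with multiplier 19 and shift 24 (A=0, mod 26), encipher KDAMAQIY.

K(10): 19·10+24=214≡6 → G
D(3): 19·3+24=81≡3 → D
A(0): 19·0+24=24 → Y
M(12): 19·12+24=252≡18 → S
A(0): 19·0+24=24 → Y
Q(16): 19·16+24=328≡16 → Q
I(8): 19·8+24=176≡20 → U
Y(24): 19·24+24=480≡12 → M

GDYSYQUM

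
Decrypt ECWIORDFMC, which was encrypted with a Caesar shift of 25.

E(4): 4−25=-21≡5 → F
C(2): 2−25=-23≡3 → D
W(22): 22−25=-3≡23 → X
I(8): 8−25=-17≡9 → J
O(14): 14−25=-11≡15 → P
R(17): 17−25=-8≡18 → S
D(3): 3−25=-22≡4 → E
F(5): 5−25=-20≡6 → G
M(12): 12−25=-13≡13 → N
C(2): 2−25=-23≡3 → D

FDXJPSEGND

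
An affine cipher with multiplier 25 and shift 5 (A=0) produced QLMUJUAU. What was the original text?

PUTLWLFL

The inverse of 25 mod 26 is 25, since 25·25=625≡1. Apply D(y)=25·(y−5) mod 26:
Q(16): 25·(16−5)=275≡15 → P
L(11): 25·(11−5)=150≡20 → U
M(12): 25·(12−5)=175≡19 → T
U(20): 25·(20−5)=375≡11 → L
J(9): 25·(9−5)=100≡22 → W
U(20): 25·(20−5)=375≡11 → L
A(0): 25·(0−5)=-125≡5 → F
U(20): 25·(20−5)=375≡11 → L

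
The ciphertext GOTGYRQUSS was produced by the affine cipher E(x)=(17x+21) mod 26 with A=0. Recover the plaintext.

TVGTRMPDJJ

The inverse of 17 mod 26 is 23, since 17·23=391≡1. Apply D(y)=23·(y−21) mod 26:
G(6): 23·(6−21)=-345≡19 → T
O(14): 23·(14−21)=-161≡21 → V
T(19): 23·(19−21)=-46≡6 → G
G(6): 23·(6−21)=-345≡19 → T
Y(24): 23·(24−21)=69≡17 → R
R(17): 23·(17−21)=-92≡12 → M
Q(16): 23·(16−21)=-115≡15 → P
U(20): 23·(20−21)=-23≡3 → D
S(18): 23·(18−21)=-69≡9 → J
S(18): 23·(18−21)=-69≡9 → J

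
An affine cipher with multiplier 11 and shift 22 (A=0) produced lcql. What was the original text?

The inverse of 11 mod 26 is 19, since 11·19=209≡1. Apply D(y)=19·(y−22) mod 26:
l(11): 19·(11−22)=-209≡25 → z
c(2): 19·(2−22)=-380≡10 → k
q(16): 19·(16−22)=-114≡16 → q
l(11): 19·(11−22)=-209≡25 → z

zkqz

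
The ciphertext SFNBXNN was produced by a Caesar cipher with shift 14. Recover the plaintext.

S(18): 18−14=4 → E
F(5): 5−14=-9≡17 → R
N(13): 13−14=-1≡25 → Z
B(1): 1−14=-13≡13 → N
X(23): 23−14=9 → J
N(13): 13−14=-1≡25 → Z
N(13): 13−14=-1≡25 → Z

ERZNJZZ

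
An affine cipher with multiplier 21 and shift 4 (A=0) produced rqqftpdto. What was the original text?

The inverse of 21 mod 26 is 5, since 21·5=105≡1. Apply D(y)=5·(y−4) mod 26:
r(17): 5·(17−4)=65≡13 → n
q(16): 5·(16−4)=60≡8 → i
q(16): 5·(16−4)=60≡8 → i
f(5): 5·(5−4)=5 → f
t(19): 5·(19−4)=75≡23 → x
p(15): 5·(15−4)=55≡3 → d
d(3): 5·(3−4)=-5≡21 → v
t(19): 5·(19−4)=75≡23 → x
o(14): 5·(14−4)=50≡24 → y

niifxdvxy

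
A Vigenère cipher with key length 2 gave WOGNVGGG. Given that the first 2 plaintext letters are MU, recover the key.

Subtract each crib letter from the matching ciphertext letter (mod 26):
W(22)−M(12)=10 → K
O(14)−U(20)=-6≡20 → U

KU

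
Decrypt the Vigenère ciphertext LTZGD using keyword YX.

Repeat the key across the ciphertext: YXYXY
L(11)−Y(24): -13≡13 → N
T(19)−X(23): -4≡22 → W
Z(25)−Y(24): 1 → B
G(6)−X(23): -17≡9 → J
D(3)−Y(24): -21≡5 → F

NWBJF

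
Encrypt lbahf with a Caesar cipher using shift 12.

xnmtr

l(11): 11+12=23 → x
b(1): 1+12=13 → n
a(0): 0+12=12 → m
h(7): 7+12=19 → t
f(5): 5+12=17 → r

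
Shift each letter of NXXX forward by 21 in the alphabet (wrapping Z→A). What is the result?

N(13): 13+21=34≡8 → I
X(23): 23+21=44≡18 → S
X(23): 23+21=44≡18 → S
X(23): 23+21=44≡18 → S

ISSS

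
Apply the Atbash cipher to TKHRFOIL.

T(19) → G(6)
K(10) → P(15)
H(7) → S(18)
R(17) → I(8)
F(5) → U(20)
O(14) → L(11)
I(8) → R(17)
L(11) → O(14)

GPSIULRO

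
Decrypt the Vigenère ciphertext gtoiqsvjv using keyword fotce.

bfvgmnhqt

Repeat the key across the ciphertext: fotcefotc
g(6)−f(5): 1 → b
t(19)−o(14): 5 → f
o(14)−t(19): -5≡21 → v
i(8)−c(2): 6 → g
q(16)−e(4): 12 → m
s(18)−f(5): 13 → n
v(21)−o(14): 7 → h
j(9)−t(19): -10≡16 → q
v(21)−c(2): 19 → t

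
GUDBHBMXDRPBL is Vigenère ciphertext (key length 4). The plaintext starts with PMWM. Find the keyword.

RIHP

Subtract each crib letter from the matching ciphertext letter (mod 26):
G(6)−P(15)=-9≡17 → R
U(20)−M(12)=8 → I
D(3)−W(22)=-19≡7 → H
B(1)−M(12)=-11≡15 → P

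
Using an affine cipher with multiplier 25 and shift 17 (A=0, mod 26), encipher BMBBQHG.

QFQQBKL

B(1): 25·1+17=42≡16 → Q
M(12): 25·12+17=317≡5 → F
B(1): 25·1+17=42≡16 → Q
B(1): 25·1+17=42≡16 → Q
Q(16): 25·16+17=417≡1 → B
H(7): 25·7+17=192≡10 → K
G(6): 25·6+17=167≡11 → L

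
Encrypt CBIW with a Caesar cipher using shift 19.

VUBP

C(2): 2+19=21 → V
B(1): 1+19=20 → U
I(8): 8+19=27≡1 → B
W(22): 22+19=41≡15 → P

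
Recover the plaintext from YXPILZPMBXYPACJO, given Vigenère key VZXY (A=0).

DYSKQASOGYBRFDMQ

Repeat the key across the ciphertext: VZXYVZXYVZXYVZXY
Y(24)−V(21): 3 → D
X(23)−Z(25): -2≡24 → Y
P(15)−X(23): -8≡18 → S
I(8)−Y(24): -16≡10 → K
L(11)−V(21): -10≡16 → Q
Z(25)−Z(25): 0 → A
P(15)−X(23): -8≡18 → S
M(12)−Y(24): -12≡14 → O
B(1)−V(21): -20≡6 → G
X(23)−Z(25): -2≡24 → Y
Y(24)−X(23): 1 → B
P(15)−Y(24): -9≡17 → R
A(0)−V(21): -21≡5 → F
C(2)−Z(25): -23≡3 → D
J(9)−X(23): -14≡12 → M
O(14)−Y(24): -10≡16 → Q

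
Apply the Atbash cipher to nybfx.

mbyuc

n(13) → m(12)
y(24) → b(1)
b(1) → y(24)
f(5) → u(20)
x(23) → c(2)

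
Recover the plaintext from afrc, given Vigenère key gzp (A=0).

Repeat the key across the ciphertext: gzpg
a(0)−g(6): -6≡20 → u
f(5)−z(25): -20≡6 → g
r(17)−p(15): 2 → c
c(2)−g(6): -4≡22 → w

ugcw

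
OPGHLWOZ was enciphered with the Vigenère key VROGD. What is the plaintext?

Repeat the key across the ciphertext: VROGDVRO
O(14)−V(21): -7≡19 → T
P(15)−R(17): -2≡24 → Y
G(6)−O(14): -8≡18 → S
H(7)−G(6): 1 → B
L(11)−D(3): 8 → I
W(22)−V(21): 1 → B
O(14)−R(17): -3≡23 → X
Z(25)−O(14): 11 → L

TYSBIBXL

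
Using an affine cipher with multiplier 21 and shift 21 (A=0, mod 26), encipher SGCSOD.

S(18): 21·18+21=399≡9 → J
G(6): 21·6+21=147≡17 → R
C(2): 21·2+21=63≡11 → L
S(18): 21·18+21=399≡9 → J
O(14): 21·14+21=315≡3 → D
D(3): 21·3+21=84≡6 → G

JRLJDG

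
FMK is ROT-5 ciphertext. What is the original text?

F(5): 5−5=0 → A
M(12): 12−5=7 → H
K(10): 10−5=5 → F

AHF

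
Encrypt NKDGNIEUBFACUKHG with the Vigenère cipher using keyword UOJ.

Repeat the key across the message: UOJUOJUOJUOJUOJU
N(13)+U(20): 33≡7 → H
K(10)+O(14): 24 → Y
D(3)+J(9): 12 → M
G(6)+U(20): 26≡0 → A
N(13)+O(14): 27≡1 → B
I(8)+J(9): 17 → R
E(4)+U(20): 24 → Y
U(20)+O(14): 34≡8 → I
B(1)+J(9): 10 → K
F(5)+U(20): 25 → Z
A(0)+O(14): 14 → O
C(2)+J(9): 11 → L
U(20)+U(20): 40≡14 → O
K(10)+O(14): 24 → Y
H(7)+J(9): 16 → Q
G(6)+U(20): 26≡0 → A

HYMABRYIKZOLOYQA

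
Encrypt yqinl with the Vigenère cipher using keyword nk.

lavxy

Repeat the key across the message: nknkn
y(24)+n(13): 37≡11 → l
q(16)+k(10): 26≡0 → a
i(8)+n(13): 21 → v
n(13)+k(10): 23 → x
l(11)+n(13): 24 → y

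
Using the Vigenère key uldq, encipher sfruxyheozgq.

Repeat the key across the message: uldquldquldq
s(18)+u(20): 38≡12 → m
f(5)+l(11): 16 → q
r(17)+d(3): 20 → u
u(20)+q(16): 36≡10 → k
x(23)+u(20): 43≡17 → r
y(24)+l(11): 35≡9 → j
h(7)+d(3): 10 → k
e(4)+q(16): 20 → u
o(14)+u(20): 34≡8 → i
z(25)+l(11): 36≡10 → k
g(6)+d(3): 9 → j
q(16)+q(16): 32≡6 → g

mqukrjkuikjg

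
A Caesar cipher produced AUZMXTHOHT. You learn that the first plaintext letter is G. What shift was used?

20

From the crib: A(0)−G(6)=-6≡20, so the shift is 20.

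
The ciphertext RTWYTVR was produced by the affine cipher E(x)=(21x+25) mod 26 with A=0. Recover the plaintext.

The inverse of 21 mod 26 is 5, since 21·5=105≡1. Apply D(y)=5·(y−25) mod 26:
R(17): 5·(17−25)=-40≡12 → M
T(19): 5·(19−25)=-30≡22 → W
W(22): 5·(22−25)=-15≡11 → L
Y(24): 5·(24−25)=-5≡21 → V
T(19): 5·(19−25)=-30≡22 → W
V(21): 5·(21−25)=-20≡6 → G
R(17): 5·(17−25)=-40≡12 → M

MWLVWGM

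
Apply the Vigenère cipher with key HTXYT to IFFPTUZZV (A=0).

Repeat the key across the message: HTXYTHTXY
I(8)+H(7): 15 → P
F(5)+T(19): 24 → Y
F(5)+X(23): 28≡2 → C
P(15)+Y(24): 39≡13 → N
T(19)+T(19): 38≡12 → M
U(20)+H(7): 27≡1 → B
Z(25)+T(19): 44≡18 → S
Z(25)+X(23): 48≡22 → W
V(21)+Y(24): 45≡19 → T

PYCNMBSWT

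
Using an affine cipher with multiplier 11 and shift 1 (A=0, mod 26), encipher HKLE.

AHST

H(7): 11·7+1=78≡0 → A
K(10): 11·10+1=111≡7 → H
L(11): 11·11+1=122≡18 → S
E(4): 11·4+1=45≡19 → T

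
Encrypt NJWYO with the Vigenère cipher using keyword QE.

DNMCE

Repeat the key across the message: QEQEQ
N(13)+Q(16): 29≡3 → D
J(9)+E(4): 13 → N
W(22)+Q(16): 38≡12 → M
Y(24)+E(4): 28≡2 → C
O(14)+Q(16): 30≡4 → E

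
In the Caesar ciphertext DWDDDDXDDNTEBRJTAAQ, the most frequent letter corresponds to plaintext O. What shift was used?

15

The most frequent ciphertext letter is D (appears 7 times).
D is position 3; O is position 14.
Shift = -11≡15.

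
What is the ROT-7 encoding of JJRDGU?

QQYKNB

J(9): 9+7=16 → Q
J(9): 9+7=16 → Q
R(17): 17+7=24 → Y
D(3): 3+7=10 → K
G(6): 6+7=13 → N
U(20): 20+7=27≡1 → B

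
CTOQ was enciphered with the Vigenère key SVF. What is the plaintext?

Repeat the key across the ciphertext: SVFS
C(2)−S(18): -16≡10 → K
T(19)−V(21): -2≡24 → Y
O(14)−F(5): 9 → J
Q(16)−S(18): -2≡24 → Y

KYJY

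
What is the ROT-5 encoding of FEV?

F(5): 5+5=10 → K
E(4): 4+5=9 → J
V(21): 21+5=26≡0 → A

KJA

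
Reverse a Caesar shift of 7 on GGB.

G(6): 6−7=-1≡25 → Z
G(6): 6−7=-1≡25 → Z
B(1): 1−7=-6≡20 → U

ZZU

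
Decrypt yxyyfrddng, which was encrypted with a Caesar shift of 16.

y(24): 24−16=8 → i
x(23): 23−16=7 → h
y(24): 24−16=8 → i
y(24): 24−16=8 → i
f(5): 5−16=-11≡15 → p
r(17): 17−16=1 → b
d(3): 3−16=-13≡13 → n
d(3): 3−16=-13≡13 → n
n(13): 13−16=-3≡23 → x
g(6): 6−16=-10≡16 → q

ihiipbnnxq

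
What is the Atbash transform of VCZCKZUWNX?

V(21) → E(4)
C(2) → X(23)
Z(25) → A(0)
C(2) → X(23)
K(10) → P(15)
Z(25) → A(0)
U(20) → F(5)
W(22) → D(3)
N(13) → M(12)
X(23) → C(2)

EXAXPAFDMC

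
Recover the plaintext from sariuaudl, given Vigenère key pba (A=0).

dzrttafcl

Repeat the key across the ciphertext: pbapbapba
s(18)−p(15): 3 → d
a(0)−b(1): -1≡25 → z
r(17)−a(0): 17 → r
i(8)−p(15): -7≡19 → t
u(20)−b(1): 19 → t
a(0)−a(0): 0 → a
u(20)−p(15): 5 → f
d(3)−b(1): 2 → c
l(11)−a(0): 11 → l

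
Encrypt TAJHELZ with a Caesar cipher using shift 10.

T(19): 19+10=29≡3 → D
A(0): 0+10=10 → K
J(9): 9+10=19 → T
H(7): 7+10=17 → R
E(4): 4+10=14 → O
L(11): 11+10=21 → V
Z(25): 25+10=35≡9 → J

DKTROVJ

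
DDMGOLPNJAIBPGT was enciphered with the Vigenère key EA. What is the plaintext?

ZDIGKLLNFAEBLGP

Repeat the key across the ciphertext: EAEAEAEAEAEAEAE
D(3)−E(4): -1≡25 → Z
D(3)−A(0): 3 → D
M(12)−E(4): 8 → I
G(6)−A(0): 6 → G
O(14)−E(4): 10 → K
L(11)−A(0): 11 → L
P(15)−E(4): 11 → L
N(13)−A(0): 13 → N
J(9)−E(4): 5 → F
A(0)−A(0): 0 → A
I(8)−E(4): 4 → E
B(1)−A(0): 1 → B
P(15)−E(4): 11 → L
G(6)−A(0): 6 → G
T(19)−E(4): 15 → P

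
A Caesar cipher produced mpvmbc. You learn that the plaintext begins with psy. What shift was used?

From the crib: m(12)−p(15)=-3≡23, so the shift is 23.

23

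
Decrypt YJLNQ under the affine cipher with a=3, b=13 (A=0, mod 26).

The inverse of 3 mod 26 is 9, since 3·9=27≡1. Apply D(y)=9·(y−13) mod 26:
Y(24): 9·(24−13)=99≡21 → V
J(9): 9·(9−13)=-36≡16 → Q
L(11): 9·(11−13)=-18≡8 → I
N(13): 9·(13−13)=0 → A
Q(16): 9·(16−13)=27≡1 → B

VQIAB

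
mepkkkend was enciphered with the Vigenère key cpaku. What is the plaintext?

Repeat the key across the ciphertext: cpakucpak
m(12)−c(2): 10 → k
e(4)−p(15): -11≡15 → p
p(15)−a(0): 15 → p
k(10)−k(10): 0 → a
k(10)−u(20): -10≡16 → q
k(10)−c(2): 8 → i
e(4)−p(15): -11≡15 → p
n(13)−a(0): 13 → n
d(3)−k(10): -7≡19 → t

kppaqipnt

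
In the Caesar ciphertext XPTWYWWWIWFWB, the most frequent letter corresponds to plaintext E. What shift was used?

The most frequent ciphertext letter is W (appears 6 times).
W is position 22; E is position 4.
Shift = 18.

18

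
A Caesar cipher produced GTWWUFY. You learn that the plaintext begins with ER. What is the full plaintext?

ERUUSDW

From the crib: G(6)−E(4)=2, so the shift is 2.
Subtract 2 from each ciphertext letter:
G(6): 6−2=4 → E
T(19): 19−2=17 → R
W(22): 22−2=20 → U
W(22): 22−2=20 → U
U(20): 20−2=18 → S
F(5): 5−2=3 → D
Y(24): 24−2=22 → W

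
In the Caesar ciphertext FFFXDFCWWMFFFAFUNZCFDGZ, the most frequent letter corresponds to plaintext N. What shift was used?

The most frequent ciphertext letter is F (appears 9 times).
F is position 5; N is position 13.
Shift = -8≡18.

18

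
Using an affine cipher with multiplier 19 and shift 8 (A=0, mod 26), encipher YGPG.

WSHS

Y(24): 19·24+8=464≡22 → W
G(6): 19·6+8=122≡18 → S
P(15): 19·15+8=293≡7 → H
G(6): 19·6+8=122≡18 → S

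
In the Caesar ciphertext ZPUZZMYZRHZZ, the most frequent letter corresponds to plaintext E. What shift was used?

21

The most frequent ciphertext letter is Z (appears 6 times).
Z is position 25; E is position 4.
Shift = 21.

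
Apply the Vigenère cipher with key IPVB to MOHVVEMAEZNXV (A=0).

Repeat the key across the message: IPVBIPVBIPVBI
M(12)+I(8): 20 → U
O(14)+P(15): 29≡3 → D
H(7)+V(21): 28≡2 → C
V(21)+B(1): 22 → W
V(21)+I(8): 29≡3 → D
E(4)+P(15): 19 → T
M(12)+V(21): 33≡7 → H
A(0)+B(1): 1 → B
E(4)+I(8): 12 → M
Z(25)+P(15): 40≡14 → O
N(13)+V(21): 34≡8 → I
X(23)+B(1): 24 → Y
V(21)+I(8): 29≡3 → D

UDCWDTHBMOIYD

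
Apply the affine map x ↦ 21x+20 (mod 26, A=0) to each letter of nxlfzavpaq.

n(13): 21·13+20=293≡7 → h
x(23): 21·23+20=503≡9 → j
l(11): 21·11+20=251≡17 → r
f(5): 21·5+20=125≡21 → v
z(25): 21·25+20=545≡25 → z
a(0): 21·0+20=20 → u
v(21): 21·21+20=461≡19 → t
p(15): 21·15+20=335≡23 → x
a(0): 21·0+20=20 → u
q(16): 21·16+20=356≡18 → s

hjrvzutxus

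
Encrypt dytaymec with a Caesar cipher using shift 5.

idyfdrjh

d(3): 3+5=8 → i
y(24): 24+5=29≡3 → d
t(19): 19+5=24 → y
a(0): 0+5=5 → f
y(24): 24+5=29≡3 → d
m(12): 12+5=17 → r
e(4): 4+5=9 → j
c(2): 2+5=7 → h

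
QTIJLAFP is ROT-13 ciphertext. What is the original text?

DGVWYNSC

Q(16): 16−13=3 → D
T(19): 19−13=6 → G
I(8): 8−13=-5≡21 → V
J(9): 9−13=-4≡22 → W
L(11): 11−13=-2≡24 → Y
A(0): 0−13=-13≡13 → N
F(5): 5−13=-8≡18 → S
P(15): 15−13=2 → C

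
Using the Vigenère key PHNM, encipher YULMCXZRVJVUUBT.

Repeat the key across the message: PHNMPHNMPHNMPHN
Y(24)+P(15): 39≡13 → N
U(20)+H(7): 27≡1 → B
L(11)+N(13): 24 → Y
M(12)+M(12): 24 → Y
C(2)+P(15): 17 → R
X(23)+H(7): 30≡4 → E
Z(25)+N(13): 38≡12 → M
R(17)+M(12): 29≡3 → D
V(21)+P(15): 36≡10 → K
J(9)+H(7): 16 → Q
V(21)+N(13): 34≡8 → I
U(20)+M(12): 32≡6 → G
U(20)+P(15): 35≡9 → J
B(1)+H(7): 8 → I
T(19)+N(13): 32≡6 → G

NBYYREMDKQIGJIG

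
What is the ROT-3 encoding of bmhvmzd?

epkypcg

b(1): 1+3=4 → e
m(12): 12+3=15 → p
h(7): 7+3=10 → k
v(21): 21+3=24 → y
m(12): 12+3=15 → p
z(25): 25+3=28≡2 → c
d(3): 3+3=6 → g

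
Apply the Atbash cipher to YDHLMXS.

BWSONCH

Y(24) → B(1)
D(3) → W(22)
H(7) → S(18)
L(11) → O(14)
M(12) → N(13)
X(23) → C(2)
S(18) → H(7)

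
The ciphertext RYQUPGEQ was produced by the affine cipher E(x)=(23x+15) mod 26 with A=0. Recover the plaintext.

The inverse of 23 mod 26 is 17, since 23·17=391≡1. Apply D(y)=17·(y−15) mod 26:
R(17): 17·(17−15)=34≡8 → I
Y(24): 17·(24−15)=153≡23 → X
Q(16): 17·(16−15)=17 → R
U(20): 17·(20−15)=85≡7 → H
P(15): 17·(15−15)=0 → A
G(6): 17·(6−15)=-153≡3 → D
E(4): 17·(4−15)=-187≡21 → V
Q(16): 17·(16−15)=17 → R

IXRHADVR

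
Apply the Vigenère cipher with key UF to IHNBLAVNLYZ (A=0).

CMHGFFPSFDT

Repeat the key across the message: UFUFUFUFUFU
I(8)+U(20): 28≡2 → C
H(7)+F(5): 12 → M
N(13)+U(20): 33≡7 → H
B(1)+F(5): 6 → G
L(11)+U(20): 31≡5 → F
A(0)+F(5): 5 → F
V(21)+U(20): 41≡15 → P
N(13)+F(5): 18 → S
L(11)+U(20): 31≡5 → F
Y(24)+F(5): 29≡3 → D
Z(25)+U(20): 45≡19 → T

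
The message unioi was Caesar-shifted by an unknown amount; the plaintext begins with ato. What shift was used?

20

From the crib: u(20)−a(0)=20, so the shift is 20.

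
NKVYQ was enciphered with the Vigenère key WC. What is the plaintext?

Repeat the key across the ciphertext: WCWCW
N(13)−W(22): -9≡17 → R
K(10)−C(2): 8 → I
V(21)−W(22): -1≡25 → Z
Y(24)−C(2): 22 → W
Q(16)−W(22): -6≡20 → U

RIZWU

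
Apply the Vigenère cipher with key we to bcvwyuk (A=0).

Repeat the key across the message: wewewew
b(1)+w(22): 23 → x
c(2)+e(4): 6 → g
v(21)+w(22): 43≡17 → r
w(22)+e(4): 26≡0 → a
y(24)+w(22): 46≡20 → u
u(20)+e(4): 24 → y
k(10)+w(22): 32≡6 → g

xgrauyg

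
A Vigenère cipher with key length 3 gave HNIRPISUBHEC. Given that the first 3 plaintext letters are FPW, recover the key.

Subtract each crib letter from the matching ciphertext letter (mod 26):
H(7)−F(5)=2 → C
N(13)−P(15)=-2≡24 → Y
I(8)−W(22)=-14≡12 → M

CYM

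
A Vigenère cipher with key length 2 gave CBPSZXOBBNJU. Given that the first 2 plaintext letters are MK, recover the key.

QR

Subtract each crib letter from the matching ciphertext letter (mod 26):
C(2)−M(12)=-10≡16 → Q
B(1)−K(10)=-9≡17 → R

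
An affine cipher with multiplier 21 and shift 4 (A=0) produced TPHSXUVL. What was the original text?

The inverse of 21 mod 26 is 5, since 21·5=105≡1. Apply D(y)=5·(y−4) mod 26:
T(19): 5·(19−4)=75≡23 → X
P(15): 5·(15−4)=55≡3 → D
H(7): 5·(7−4)=15 → P
S(18): 5·(18−4)=70≡18 → S
X(23): 5·(23−4)=95≡17 → R
U(20): 5·(20−4)=80≡2 → C
V(21): 5·(21−4)=85≡7 → H
L(11): 5·(11−4)=35≡9 → J

XDPSRCHJ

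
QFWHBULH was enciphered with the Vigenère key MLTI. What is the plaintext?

Repeat the key across the ciphertext: MLTIMLTI
Q(16)−M(12): 4 → E
F(5)−L(11): -6≡20 → U
W(22)−T(19): 3 → D
H(7)−I(8): -1≡25 → Z
B(1)−M(12): -11≡15 → P
U(20)−L(11): 9 → J
L(11)−T(19): -8≡18 → S
H(7)−I(8): -1≡25 → Z

EUDZPJSZ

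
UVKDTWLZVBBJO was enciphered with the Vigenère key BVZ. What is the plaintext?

Repeat the key across the ciphertext: BVZBVZBVZBVZB
U(20)−B(1): 19 → T
V(21)−V(21): 0 → A
K(10)−Z(25): -15≡11 → L
D(3)−B(1): 2 → C
T(19)−V(21): -2≡24 → Y
W(22)−Z(25): -3≡23 → X
L(11)−B(1): 10 → K
Z(25)−V(21): 4 → E
V(21)−Z(25): -4≡22 → W
B(1)−B(1): 0 → A
B(1)−V(21): -20≡6 → G
J(9)−Z(25): -16≡10 → K
O(14)−B(1): 13 → N

TALCYXKEWAGKN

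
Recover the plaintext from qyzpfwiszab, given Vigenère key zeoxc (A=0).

rulsdxeecyc

Repeat the key across the ciphertext: zeoxczeoxcz
q(16)−z(25): -9≡17 → r
y(24)−e(4): 20 → u
z(25)−o(14): 11 → l
p(15)−x(23): -8≡18 → s
f(5)−c(2): 3 → d
w(22)−z(25): -3≡23 → x
i(8)−e(4): 4 → e
s(18)−o(14): 4 → e
z(25)−x(23): 2 → c
a(0)−c(2): -2≡24 → y
b(1)−z(25): -24≡2 → c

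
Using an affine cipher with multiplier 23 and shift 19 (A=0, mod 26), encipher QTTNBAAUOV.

Q(16): 23·16+19=387≡23 → X
T(19): 23·19+19=456≡14 → O
T(19): 23·19+19=456≡14 → O
N(13): 23·13+19=318≡6 → G
B(1): 23·1+19=42≡16 → Q
A(0): 23·0+19=19 → T
A(0): 23·0+19=19 → T
U(20): 23·20+19=479≡11 → L
O(14): 23·14+19=341≡3 → D
V(21): 23·21+19=502≡8 → I

XOOGQTTLDI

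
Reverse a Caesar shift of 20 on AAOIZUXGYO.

GGUOFADMEU

A(0): 0−20=-20≡6 → G
A(0): 0−20=-20≡6 → G
O(14): 14−20=-6≡20 → U
I(8): 8−20=-12≡14 → O
Z(25): 25−20=5 → F
U(20): 20−20=0 → A
X(23): 23−20=3 → D
G(6): 6−20=-14≡12 → M
Y(24): 24−20=4 → E
O(14): 14−20=-6≡20 → U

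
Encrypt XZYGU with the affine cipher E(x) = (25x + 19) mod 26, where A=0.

WUVNZ

X(23): 25·23+19=594≡22 → W
Z(25): 25·25+19=644≡20 → U
Y(24): 25·24+19=619≡21 → V
G(6): 25·6+19=169≡13 → N
U(20): 25·20+19=519≡25 → Z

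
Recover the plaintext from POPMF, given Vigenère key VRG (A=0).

Repeat the key across the ciphertext: VRGVR
P(15)−V(21): -6≡20 → U
O(14)−R(17): -3≡23 → X
P(15)−G(6): 9 → J
M(12)−V(21): -9≡17 → R
F(5)−R(17): -12≡14 → O

UXJRO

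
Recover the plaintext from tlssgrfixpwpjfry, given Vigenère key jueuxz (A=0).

Repeat the key across the ciphertext: jueuxzjueuxzjueu
t(19)−j(9): 10 → k
l(11)−u(20): -9≡17 → r
s(18)−e(4): 14 → o
s(18)−u(20): -2≡24 → y
g(6)−x(23): -17≡9 → j
r(17)−z(25): -8≡18 → s
f(5)−j(9): -4≡22 → w
i(8)−u(20): -12≡14 → o
x(23)−e(4): 19 → t
p(15)−u(20): -5≡21 → v
w(22)−x(23): -1≡25 → z
p(15)−z(25): -10≡16 → q
j(9)−j(9): 0 → a
f(5)−u(20): -15≡11 → l
r(17)−e(4): 13 → n
y(24)−u(20): 4 → e

kroyjswotvzqalne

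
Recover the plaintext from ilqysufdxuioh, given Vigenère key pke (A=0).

Repeat the key across the ciphertext: pkepkepkepkep
i(8)−p(15): -7≡19 → t
l(11)−k(10): 1 → b
q(16)−e(4): 12 → m
y(24)−p(15): 9 → j
s(18)−k(10): 8 → i
u(20)−e(4): 16 → q
f(5)−p(15): -10≡16 → q
d(3)−k(10): -7≡19 → t
x(23)−e(4): 19 → t
u(20)−p(15): 5 → f
i(8)−k(10): -2≡24 → y
o(14)−e(4): 10 → k
h(7)−p(15): -8≡18 → s

tbmjiqqttfyks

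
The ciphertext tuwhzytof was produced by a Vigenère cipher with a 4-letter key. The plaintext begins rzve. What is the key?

cvbd

Subtract each crib letter from the matching ciphertext letter (mod 26):
t(19)−r(17)=2 → c
u(20)−z(25)=-5≡21 → v
w(22)−v(21)=1 → b
h(7)−e(4)=3 → d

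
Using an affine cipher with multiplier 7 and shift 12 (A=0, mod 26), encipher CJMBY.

C(2): 7·2+12=26≡0 → A
J(9): 7·9+12=75≡23 → X
M(12): 7·12+12=96≡18 → S
B(1): 7·1+12=19 → T
Y(24): 7·24+12=180≡24 → Y

AXSTY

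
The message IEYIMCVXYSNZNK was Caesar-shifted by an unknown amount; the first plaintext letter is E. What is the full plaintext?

EAUEIYRTUOJVJG

From the crib: I(8)−E(4)=4, so the shift is 4.
Subtract 4 from each ciphertext letter:
I(8): 8−4=4 → E
E(4): 4−4=0 → A
Y(24): 24−4=20 → U
I(8): 8−4=4 → E
M(12): 12−4=8 → I
C(2): 2−4=-2≡24 → Y
V(21): 21−4=17 → R
X(23): 23−4=19 → T
Y(24): 24−4=20 → U
S(18): 18−4=14 → O
N(13): 13−4=9 → J
Z(25): 25−4=21 → V
N(13): 13−4=9 → J
K(10): 10−4=6 → G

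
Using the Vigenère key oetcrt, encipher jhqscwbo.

xljutpps

Repeat the key across the message: oetcrtoe
j(9)+o(14): 23 → x
h(7)+e(4): 11 → l
q(16)+t(19): 35≡9 → j
s(18)+c(2): 20 → u
c(2)+r(17): 19 → t
w(22)+t(19): 41≡15 → p
b(1)+o(14): 15 → p
o(14)+e(4): 18 → s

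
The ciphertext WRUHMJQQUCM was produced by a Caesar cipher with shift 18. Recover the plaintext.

EZCPURYYCKU

W(22): 22−18=4 → E
R(17): 17−18=-1≡25 → Z
U(20): 20−18=2 → C
H(7): 7−18=-11≡15 → P
M(12): 12−18=-6≡20 → U
J(9): 9−18=-9≡17 → R
Q(16): 16−18=-2≡24 → Y
Q(16): 16−18=-2≡24 → Y
U(20): 20−18=2 → C
C(2): 2−18=-16≡10 → K
M(12): 12−18=-6≡20 → U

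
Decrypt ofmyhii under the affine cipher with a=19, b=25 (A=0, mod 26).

jonpkvv

The inverse of 19 mod 26 is 11, since 19·11=209≡1. Apply D(y)=11·(y−25) mod 26:
o(14): 11·(14−25)=-121≡9 → j
f(5): 11·(5−25)=-220≡14 → o
m(12): 11·(12−25)=-143≡13 → n
y(24): 11·(24−25)=-11≡15 → p
h(7): 11·(7−25)=-198≡10 → k
i(8): 11·(8−25)=-187≡21 → v
i(8): 11·(8−25)=-187≡21 → v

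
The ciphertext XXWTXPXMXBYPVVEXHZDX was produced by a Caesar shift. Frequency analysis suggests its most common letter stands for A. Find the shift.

23

The most frequent ciphertext letter is X (appears 7 times).
X is position 23; A is position 0.
Shift = 23.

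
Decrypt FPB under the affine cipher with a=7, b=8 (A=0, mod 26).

HBZ

The inverse of 7 mod 26 is 15, since 7·15=105≡1. Apply D(y)=15·(y−8) mod 26:
F(5): 15·(5−8)=-45≡7 → H
P(15): 15·(15−8)=105≡1 → B
B(1): 15·(1−8)=-105≡25 → Z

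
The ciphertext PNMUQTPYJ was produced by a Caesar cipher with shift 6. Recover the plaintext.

P(15): 15−6=9 → J
N(13): 13−6=7 → H
M(12): 12−6=6 → G
U(20): 20−6=14 → O
Q(16): 16−6=10 → K
T(19): 19−6=13 → N
P(15): 15−6=9 → J
Y(24): 24−6=18 → S
J(9): 9−6=3 → D

JHGOKNJSD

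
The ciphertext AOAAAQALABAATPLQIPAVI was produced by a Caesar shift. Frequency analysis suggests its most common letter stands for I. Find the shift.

18

The most frequent ciphertext letter is A (appears 9 times).
A is position 0; I is position 8.
Shift = -8≡18.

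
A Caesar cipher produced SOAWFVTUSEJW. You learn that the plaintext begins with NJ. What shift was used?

5

From the crib: S(18)−N(13)=5, so the shift is 5.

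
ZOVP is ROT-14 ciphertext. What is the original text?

Z(25): 25−14=11 → L
O(14): 14−14=0 → A
V(21): 21−14=7 → H
P(15): 15−14=1 → B

LAHB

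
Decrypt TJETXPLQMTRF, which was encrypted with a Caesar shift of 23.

T(19): 19−23=-4≡22 → W
J(9): 9−23=-14≡12 → M
E(4): 4−23=-19≡7 → H
T(19): 19−23=-4≡22 → W
X(23): 23−23=0 → A
P(15): 15−23=-8≡18 → S
L(11): 11−23=-12≡14 → O
Q(16): 16−23=-7≡19 → T
M(12): 12−23=-11≡15 → P
T(19): 19−23=-4≡22 → W
R(17): 17−23=-6≡20 → U
F(5): 5−23=-18≡8 → I

WMHWASOTPWUI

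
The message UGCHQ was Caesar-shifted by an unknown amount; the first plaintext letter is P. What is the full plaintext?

PBXCL

From the crib: U(20)−P(15)=5, so the shift is 5.
Subtract 5 from each ciphertext letter:
U(20): 20−5=15 → P
G(6): 6−5=1 → B
C(2): 2−5=-3≡23 → X
H(7): 7−5=2 → C
Q(16): 16−5=11 → L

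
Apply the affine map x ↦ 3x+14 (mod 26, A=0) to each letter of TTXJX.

T(19): 3·19+14=71≡19 → T
T(19): 3·19+14=71≡19 → T
X(23): 3·23+14=83≡5 → F
J(9): 3·9+14=41≡15 → P
X(23): 3·23+14=83≡5 → F

TTFPF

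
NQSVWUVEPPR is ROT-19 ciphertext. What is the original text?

UXZCDBCLWWY

N(13): 13−19=-6≡20 → U
Q(16): 16−19=-3≡23 → X
S(18): 18−19=-1≡25 → Z
V(21): 21−19=2 → C
W(22): 22−19=3 → D
U(20): 20−19=1 → B
V(21): 21−19=2 → C
E(4): 4−19=-15≡11 → L
P(15): 15−19=-4≡22 → W
P(15): 15−19=-4≡22 → W
R(17): 17−19=-2≡24 → Y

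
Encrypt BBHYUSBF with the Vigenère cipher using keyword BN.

COILVFCS

Repeat the key across the message: BNBNBNBN
B(1)+B(1): 2 → C
B(1)+N(13): 14 → O
H(7)+B(1): 8 → I
Y(24)+N(13): 37≡11 → L
U(20)+B(1): 21 → V
S(18)+N(13): 31≡5 → F
B(1)+B(1): 2 → C
F(5)+N(13): 18 → S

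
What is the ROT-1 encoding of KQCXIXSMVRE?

K(10): 10+1=11 → L
Q(16): 16+1=17 → R
C(2): 2+1=3 → D
X(23): 23+1=24 → Y
I(8): 8+1=9 → J
X(23): 23+1=24 → Y
S(18): 18+1=19 → T
M(12): 12+1=13 → N
V(21): 21+1=22 → W
R(17): 17+1=18 → S
E(4): 4+1=5 → F

LRDYJYTNWSF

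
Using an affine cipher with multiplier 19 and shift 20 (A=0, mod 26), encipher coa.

gau

c(2): 19·2+20=58≡6 → g
o(14): 19·14+20=286≡0 → a
a(0): 19·0+20=20 → u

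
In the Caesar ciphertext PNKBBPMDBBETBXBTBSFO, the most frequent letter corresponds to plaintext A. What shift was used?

1

The most frequent ciphertext letter is B (appears 7 times).
B is position 1; A is position 0.
Shift = 1.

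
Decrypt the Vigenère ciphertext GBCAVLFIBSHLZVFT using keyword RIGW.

PTWEEDZMKKBPINZX

Repeat the key across the ciphertext: RIGWRIGWRIGWRIGW
G(6)−R(17): -11≡15 → P
B(1)−I(8): -7≡19 → T
C(2)−G(6): -4≡22 → W
A(0)−W(22): -22≡4 → E
V(21)−R(17): 4 → E
L(11)−I(8): 3 → D
F(5)−G(6): -1≡25 → Z
I(8)−W(22): -14≡12 → M
B(1)−R(17): -16≡10 → K
S(18)−I(8): 10 → K
H(7)−G(6): 1 → B
L(11)−W(22): -11≡15 → P
Z(25)−R(17): 8 → I
V(21)−I(8): 13 → N
F(5)−G(6): -1≡25 → Z
T(19)−W(22): -3≡23 → X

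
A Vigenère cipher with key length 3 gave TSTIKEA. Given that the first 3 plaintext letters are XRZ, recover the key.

Subtract each crib letter from the matching ciphertext letter (mod 26):
T(19)−X(23)=-4≡22 → W
S(18)−R(17)=1 → B
T(19)−Z(25)=-6≡20 → U

WBU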